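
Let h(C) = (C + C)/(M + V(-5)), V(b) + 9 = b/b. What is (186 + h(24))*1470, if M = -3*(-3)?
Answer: 343980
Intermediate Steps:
M = 9
V(b) = -8 (V(b) = -9 + b/b = -9 + 1 = -8)
h(C) = 2*C (h(C) = (C + C)/(9 - 8) = (2*C)/1 = (2*C)*1 = 2*C)
(186 + h(24))*1470 = (186 + 2*24)*1470 = (186 + 48)*1470 = 234*1470 = 343980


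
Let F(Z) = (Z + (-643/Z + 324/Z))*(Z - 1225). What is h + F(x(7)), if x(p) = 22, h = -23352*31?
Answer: -1465869/2 ≈ -7.3293e+5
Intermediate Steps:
h = -723912
F(Z) = (-1225 + Z)*(Z - 319/Z) (F(Z) = (Z - 319/Z)*(-1225 + Z) = (-1225 + Z)*(Z - 319/Z))
h + F(x(7)) = -723912 + (-319 + 22**2 - 1225*22 + 390775/22) = -723912 + (-319 + 484 - 26950 + 390775*(1/22)) = -723912 + (-319 + 484 - 26950 + 35525/2) = -723912 - 18045/2 = -1465869/2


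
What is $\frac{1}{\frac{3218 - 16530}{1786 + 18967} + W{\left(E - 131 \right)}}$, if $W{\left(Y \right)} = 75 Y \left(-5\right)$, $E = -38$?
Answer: $\frac{20753}{1315208063} \approx 1.5779 \cdot 10^{-5}$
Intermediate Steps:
$W{\left(Y \right)} = - 375 Y$ ($W{\left(Y \right)} = 75 \left(- 5 Y\right) = - 375 Y$)
$\frac{1}{\frac{3218 - 16530}{1786 + 18967} + W{\left(E - 131 \right)}} = \frac{1}{\frac{3218 - 16530}{1786 + 18967} - 375 \left(-38 - 131\right)} = \frac{1}{- \frac{13312}{20753} - 375 \left(-38 - 131\right)} = \frac{1}{\left(-13312\right) \frac{1}{20753} - -63375} = \frac{1}{- \frac{13312}{20753} + 63375} = \frac{1}{\frac{1315208063}{20753}} = \frac{20753}{1315208063}$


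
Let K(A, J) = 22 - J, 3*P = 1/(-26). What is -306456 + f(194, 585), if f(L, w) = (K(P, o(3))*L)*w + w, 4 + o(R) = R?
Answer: 2304399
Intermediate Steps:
o(R) = -4 + R
P = -1/78 (P = (⅓)/(-26) = (⅓)*(-1/26) = -1/78 ≈ -0.012821)
f(L, w) = w + 23*L*w (f(L, w) = ((22 - (-4 + 3))*L)*w + w = ((22 - 1*(-1))*L)*w + w = ((22 + 1)*L)*w + w = (23*L)*w + w = 23*L*w + w = w + 23*L*w)
-306456 + f(194, 585) = -306456 + 585*(1 + 23*194) = -306456 + 585*(1 + 4462) = -306456 + 585*4463 = -306456 + 2610855 = 2304399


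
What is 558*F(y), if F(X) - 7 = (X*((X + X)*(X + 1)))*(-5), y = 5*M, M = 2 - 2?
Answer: 3906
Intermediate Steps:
M = 0
y = 0 (y = 5*0 = 0)
F(X) = 7 - 10*X**2*(1 + X) (F(X) = 7 + (X*((X + X)*(X + 1)))*(-5) = 7 + (X*((2*X)*(1 + X)))*(-5) = 7 + (X*(2*X*(1 + X)))*(-5) = 7 + (2*X**2*(1 + X))*(-5) = 7 - 10*X**2*(1 + X))
558*F(y) = 558*(7 - 10*0**2 - 10*0**3) = 558*(7 - 10*0 - 10*0) = 558*(7 + 0 + 0) = 558*7 = 3906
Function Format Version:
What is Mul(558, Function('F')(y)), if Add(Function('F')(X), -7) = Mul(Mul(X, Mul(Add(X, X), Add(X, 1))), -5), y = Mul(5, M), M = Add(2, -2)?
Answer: 3906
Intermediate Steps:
M = 0
y = 0 (y = Mul(5, 0) = 0)
Function('F')(X) = Add(7, Mul(-10, Pow(X, 2), Add(1, X))) (Function('F')(X) = Add(7, Mul(Mul(X, Mul(Add(X, X), Add(X, 1))), -5)) = Add(7, Mul(Mul(X, Mul(Mul(2, X), Add(1, X))), -5)) = Add(7, Mul(Mul(X, Mul(2, X, Add(1, X))), -5)) = Add(7, Mul(Mul(2, Pow(X, 2), Add(1, X)), -5)) = Add(7, Mul(-10, Pow(X, 2), Add(1, X))))
Mul(558, Function('F')(y)) = Mul(558, Add(7, Mul(-10, Pow(0, 2)), Mul(-10, Pow(0, 3)))) = Mul(558, Add(7, Mul(-10, 0), Mul(-10, 0))) = Mul(558, Add(7, 0, 0)) = Mul(558, 7) = 3906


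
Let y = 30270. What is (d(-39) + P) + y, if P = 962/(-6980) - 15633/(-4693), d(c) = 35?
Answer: 496404865687/16378570 ≈ 30308.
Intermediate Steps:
P = 52301837/16378570 (P = 962*(-1/6980) - 15633*(-1/4693) = -481/3490 + 15633/4693 = 52301837/16378570 ≈ 3.1933)
(d(-39) + P) + y = (35 + 52301837/16378570) + 30270 = 625551787/16378570 + 30270 = 496404865687/16378570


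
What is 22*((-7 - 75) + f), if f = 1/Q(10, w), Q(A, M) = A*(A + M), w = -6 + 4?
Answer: -72149/40 ≈ -1803.7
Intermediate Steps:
w = -2
f = 1/80 (f = 1/(10*(10 - 2)) = 1/(10*8) = 1/80 ≈ 0.012500)
22*((-7 - 75) + f) = 22*((-7 - 75) + 1/80) = 22*(-82 + 1/80) = 22*(-6559/80) = -72149/40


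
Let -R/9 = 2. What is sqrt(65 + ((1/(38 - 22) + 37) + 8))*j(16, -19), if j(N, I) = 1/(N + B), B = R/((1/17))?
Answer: -sqrt(1761)/1160 ≈ -0.036176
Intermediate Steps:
R = -18 (R = -9*2 = -18)
B = -306 (B = -18/(1/17) = -18/(1*(1/17)) = -18/1/17 = -18*17 = -306)
j(N, I) = 1/(-306 + N) (j(N, I) = 1/(N - 306) = 1/(-306 + N))
sqrt(65 + ((1/(38 - 22) + 37) + 8))*j(16, -19) = sqrt(65 + ((1/(38 - 22) + 37) + 8))/(-306 + 16) = sqrt(65 + ((1/16 + 37) + 8))/(-290) = sqrt(65 + ((1/16 + 37) + 8))*(-1/290) = sqrt(65 + (593/16 + 8))*(-1/290) = sqrt(65 + 721/16)*(-1/290) = sqrt(1761/16)*(-1/290) = (sqrt(1761)/4)*(-1/290) = -sqrt(1761)/1160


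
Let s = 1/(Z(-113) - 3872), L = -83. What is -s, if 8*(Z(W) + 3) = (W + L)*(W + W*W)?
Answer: 1/313947 ≈ 3.1853e-6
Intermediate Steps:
Z(W) = -3 + (-83 + W)*(W + W²)/8 (Z(W) = -3 + ((W - 83)*(W + W*W))/8 = -3 + ((-83 + W)*(W + W²))/8 = -3 + (-83 + W)*(W + W²)/8)
s = -1/313947 (s = 1/((-3 - 83/8*(-113) - 41/4*(-113)² + (⅛)*(-113)³) - 3872) = 1/((-3 + 9379/8 - 41/4*12769 + (⅛)*(-1442897)) - 3872) = 1/((-3 + 9379/8 - 523529/4 - 1442897/8) - 3872) = 1/(-310075 - 3872) = 1/(-313947) = -1/313947 ≈ -3.1853e-6)
-s = -1*(-1/313947) = 1/313947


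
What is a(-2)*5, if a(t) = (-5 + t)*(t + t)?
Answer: 140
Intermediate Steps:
a(t) = 2*t*(-5 + t) (a(t) = (-5 + t)*(2*t) = 2*t*(-5 + t))
a(-2)*5 = (2*(-2)*(-5 - 2))*5 = (2*(-2)*(-7))*5 = 28*5 = 140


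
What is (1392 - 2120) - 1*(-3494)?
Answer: 2766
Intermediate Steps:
(1392 - 2120) - 1*(-3494) = -728 + 3494 = 2766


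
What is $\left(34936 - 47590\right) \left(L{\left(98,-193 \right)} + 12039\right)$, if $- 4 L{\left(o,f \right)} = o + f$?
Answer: $- \frac{305284077}{2} \approx -1.5264 \cdot 10^{8}$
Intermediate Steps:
$L{\left(o,f \right)} = - \frac{f}{4} - \frac{o}{4}$ ($L{\left(o,f \right)} = - \frac{o + f}{4} = - \frac{f + o}{4} = - \frac{f}{4} - \frac{o}{4}$)
$\left(34936 - 47590\right) \left(L{\left(98,-193 \right)} + 12039\right) = \left(34936 - 47590\right) \left(\left(\left(- \frac{1}{4}\right) \left(-193\right) - \frac{49}{2}\right) + 12039\right) = - 12654 \left(\left(\frac{193}{4} - \frac{49}{2}\right) + 12039\right) = - 12654 \left(\frac{95}{4} + 12039\right) = \left(-12654\right) \frac{48251}{4} = - \frac{305284077}{2}$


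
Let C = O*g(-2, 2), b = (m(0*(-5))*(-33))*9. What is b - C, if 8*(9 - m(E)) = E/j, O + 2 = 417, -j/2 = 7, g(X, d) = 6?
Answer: -5163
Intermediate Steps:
j = -14 (j = -2*7 = -14)
O = 415 (O = -2 + 417 = 415)
m(E) = 9 + E/112 (m(E) = 9 - E/(8*(-14)) = 9 - E*(-1)/(8*14) = 9 - (-1)*E/112 = 9 + E/112)
b = -2673 (b = ((9 + (0*(-5))/112)*(-33))*9 = ((9 + (1/112)*0)*(-33))*9 = ((9 + 0)*(-33))*9 = (9*(-33))*9 = -297*9 = -2673)
C = 2490 (C = 415*6 = 2490)
b - C = -2673 - 1*2490 = -2673 - 2490 = -5163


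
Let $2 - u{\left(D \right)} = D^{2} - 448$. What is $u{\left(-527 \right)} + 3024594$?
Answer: $2747315$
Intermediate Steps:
$u{\left(D \right)} = 450 - D^{2}$ ($u{\left(D \right)} = 2 - \left(D^{2} - 448\right) = 2 - \left(-448 + D^{2}\right) = 450 - D^{2}$)
$u{\left(-527 \right)} + 3024594 = \left(450 - \left(-527\right)^{2}\right) + 3024594 = \left(450 - 277729\right) + 3024594 = -277279 + 3024594 = 2747315$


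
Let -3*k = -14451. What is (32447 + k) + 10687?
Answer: 47951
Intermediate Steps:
k = 4817 (k = -⅓*(-14451) = 4817)
(32447 + k) + 10687 = (32447 + 4817) + 10687 = 37264 + 10687 = 47951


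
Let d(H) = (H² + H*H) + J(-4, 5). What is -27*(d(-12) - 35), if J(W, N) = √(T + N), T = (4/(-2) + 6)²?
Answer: -6831 - 27*√21 ≈ -6954.7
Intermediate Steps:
T = 16 (T = (4*(-½) + 6)² = (-2 + 6)² = 4² = 16)
J(W, N) = √(16 + N)
d(H) = √21 + 2*H² (d(H) = (H² + H*H) + √(16 + 5) = (H² + H²) + √21 = 2*H² + √21 = √21 + 2*H²)
-27*(d(-12) - 35) = -27*((√21 + 2*(-12)²) - 35) = -27*((√21 + 2*144) - 35) = -27*((√21 + 288) - 35) = -27*((288 + √21) - 35) = -27*(253 + √21) = -6831 - 27*√21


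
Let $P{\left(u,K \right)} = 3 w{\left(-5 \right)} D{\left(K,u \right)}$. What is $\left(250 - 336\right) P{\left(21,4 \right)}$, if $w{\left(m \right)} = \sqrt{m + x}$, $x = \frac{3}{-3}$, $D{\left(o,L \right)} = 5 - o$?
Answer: $- 258 i \sqrt{6} \approx - 631.97 i$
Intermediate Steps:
$x = -1$ ($x = 3 \left(- \frac{1}{3}\right) = -1$)
$w{\left(m \right)} = \sqrt{-1 + m}$ ($w{\left(m \right)} = \sqrt{m - 1} = \sqrt{-1 + m}$)
$P{\left(u,K \right)} = 3 i \sqrt{6} \left(5 - K\right)$ ($P{\left(u,K \right)} = 3 \sqrt{-1 - 5} \left(5 - K\right) = 3 \sqrt{-6} \left(5 - K\right) = 3 i \sqrt{6} \left(5 - K\right)$)
$\left(250 - 336\right) P{\left(21,4 \right)} = \left(250 - 336\right) 3 i \sqrt{6} \left(5 - 4\right) = - 86 \cdot 3 i \sqrt{6} \left(5 - 4\right) = - 86 \cdot 3 i \sqrt{6} \cdot 1 = - 86 \cdot 3 i \sqrt{6} = - 258 i \sqrt{6}$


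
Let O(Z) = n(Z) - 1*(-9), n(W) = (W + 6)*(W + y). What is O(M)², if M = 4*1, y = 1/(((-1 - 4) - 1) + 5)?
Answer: 1521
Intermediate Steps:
y = -1 (y = 1/((-5 - 1) + 5) = 1/(-6 + 5) = 1/(-1) = -1)
n(W) = (-1 + W)*(6 + W) (n(W) = (W + 6)*(W - 1) = (6 + W)*(-1 + W) = (-1 + W)*(6 + W))
M = 4
O(Z) = 3 + Z² + 5*Z (O(Z) = (-6 + Z² + 5*Z) - 1*(-9) = (-6 + Z² + 5*Z) + 9 = 3 + Z² + 5*Z)
O(M)² = (3 + 4² + 5*4)² = (3 + 16 + 20)² = 39² = 1521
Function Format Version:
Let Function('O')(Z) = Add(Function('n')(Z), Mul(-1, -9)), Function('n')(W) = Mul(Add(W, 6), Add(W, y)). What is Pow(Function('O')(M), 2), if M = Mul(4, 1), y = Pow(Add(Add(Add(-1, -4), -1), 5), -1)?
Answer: 1521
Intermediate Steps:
y = -1 (y = Pow(Add(Add(-5, -1), 5), -1) = Pow(Add(-6, 5), -1) = Pow(-1, -1) = -1)
Function('n')(W) = Mul(Add(-1, W), Add(6, W)) (Function('n')(W) = Mul(Add(W, 6), Add(W, -1)) = Mul(Add(6, W), Add(-1, W)) = Mul(Add(-1, W), Add(6, W)))
M = 4
Function('O')(Z) = Add(3, Pow(Z, 2), Mul(5, Z)) (Function('O')(Z) = Add(Add(-6, Pow(Z, 2), Mul(5, Z)), Mul(-1, -9)) = Add(Add(-6, Pow(Z, 2), Mul(5, Z)), 9) = Add(3, Pow(Z, 2), Mul(5, Z)))
Pow(Function('O')(M), 2) = Pow(Add(3, Pow(4, 2), Mul(5, 4)), 2) = Pow(Add(3, 16, 20), 2) = Pow(39, 2) = 1521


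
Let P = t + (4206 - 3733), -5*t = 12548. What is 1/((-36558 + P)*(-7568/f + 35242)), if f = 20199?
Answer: -20199/27473395807814 ≈ -7.3522e-10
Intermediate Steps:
t = -12548/5 (t = -⅕*12548 = -12548/5 ≈ -2509.6)
P = -10183/5 (P = -12548/5 + (4206 - 3733) = -12548/5 + 473 = -10183/5 ≈ -2036.6)
1/((-36558 + P)*(-7568/f + 35242)) = 1/((-36558 - 10183/5)*(-7568/20199 + 35242)) = 1/(-192973*(-7568*1/20199 + 35242)/5) = 1/(-192973*(-7568/20199 + 35242)/5) = 1/(-192973/5*711845590/20199) = 1/(-27473395807814/20199) = -20199/27473395807814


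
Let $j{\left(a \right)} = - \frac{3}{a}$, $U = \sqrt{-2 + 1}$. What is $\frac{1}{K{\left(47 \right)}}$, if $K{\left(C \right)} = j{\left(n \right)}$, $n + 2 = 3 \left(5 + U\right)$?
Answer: $- \frac{13}{3} - i \approx -4.3333 - 1.0 i$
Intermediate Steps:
$U = i$ ($U = \sqrt{-1} = i \approx 1.0 i$)
$n = 13 + 3 i$ ($n = -2 + 3 \left(5 + i\right) = -2 + \left(15 + 3 i\right) = 13 + 3 i \approx 13.0 + 3.0 i$)
$K{\left(C \right)} = - \frac{3 \left(13 - 3 i\right)}{178}$ ($K{\left(C \right)} = - \frac{3}{13 + 3 i} = - 3 \frac{13 - 3 i}{178} = - \frac{3 \left(13 - 3 i\right)}{178}$)
$\frac{1}{K{\left(47 \right)}} = \frac{1}{- \frac{39}{178} + \frac{9 i}{178}} = \frac{178 \left(- \frac{39}{178} - \frac{9 i}{178}\right)}{9}$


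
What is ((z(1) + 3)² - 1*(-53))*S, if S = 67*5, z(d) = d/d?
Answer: 23115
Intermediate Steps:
z(d) = 1
S = 335
((z(1) + 3)² - 1*(-53))*S = ((1 + 3)² - 1*(-53))*335 = (4² + 53)*335 = (16 + 53)*335 = 69*335 = 23115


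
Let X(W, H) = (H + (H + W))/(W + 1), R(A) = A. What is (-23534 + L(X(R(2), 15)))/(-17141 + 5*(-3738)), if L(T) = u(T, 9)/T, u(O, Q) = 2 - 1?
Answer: 753085/1146592 ≈ 0.65680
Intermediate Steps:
u(O, Q) = 1
X(W, H) = (W + 2*H)/(1 + W)
L(T) = 1/T
(-23534 + L(X(R(2), 15)))/(-17141 + 5*(-3738)) = (-23534 + 1/((2 + 2*15)/(1 + 2)))/(-17141 + 5*(-3738)) = (-23534 + 1/((2 + 30)/3))/(-17141 - 18690) = (-23534 + 1/((1/3)*32))/(-35831) = (-23534 + 1/(32/3))*(-1/35831) = (-23534 + 3/32)*(-1/35831) = -753085/32*(-1/35831) = 753085/1146592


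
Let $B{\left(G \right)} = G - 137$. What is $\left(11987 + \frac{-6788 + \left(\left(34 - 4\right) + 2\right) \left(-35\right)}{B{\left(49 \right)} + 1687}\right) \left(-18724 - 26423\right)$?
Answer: $- \frac{288328380945}{533} \approx -5.4095 \cdot 10^{8}$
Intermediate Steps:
$B{\left(G \right)} = -137 + G$
$\left(11987 + \frac{-6788 + \left(\left(34 - 4\right) + 2\right) \left(-35\right)}{B{\left(49 \right)} + 1687}\right) \left(-18724 - 26423\right) = \left(11987 + \frac{-6788 + \left(\left(34 - 4\right) + 2\right) \left(-35\right)}{\left(-137 + 49\right) + 1687}\right) \left(-18724 - 26423\right) = \left(11987 + \frac{-6788 + \left(30 + 2\right) \left(-35\right)}{-88 + 1687}\right) \left(-45147\right) = \left(11987 + \frac{-6788 + 32 \left(-35\right)}{1599}\right) \left(-45147\right) = \left(11987 + \left(-6788 - 1120\right) \frac{1}{1599}\right) \left(-45147\right) = \left(11987 - \frac{2636}{533}\right) \left(-45147\right) = \frac{6386435}{533} \left(-45147\right) = - \frac{288328380945}{533}$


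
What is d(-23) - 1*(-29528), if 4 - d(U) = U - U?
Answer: 29532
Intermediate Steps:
d(U) = 4 (d(U) = 4 - (U - U) = 4 - 1*0 = 4 + 0 = 4)
d(-23) - 1*(-29528) = 4 - 1*(-29528) = 4 + 29528 = 29532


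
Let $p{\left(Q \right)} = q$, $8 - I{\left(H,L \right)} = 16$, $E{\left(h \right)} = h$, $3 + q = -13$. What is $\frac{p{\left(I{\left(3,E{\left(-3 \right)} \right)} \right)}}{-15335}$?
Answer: $\frac{16}{15335} \approx 0.0010434$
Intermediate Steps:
$q = -16$ ($q = -3 - 13 = -16$)
$I{\left(H,L \right)} = -8$ ($I{\left(H,L \right)} = 8 - 16 = -8$)
$p{\left(Q \right)} = -16$
$\frac{p{\left(I{\left(3,E{\left(-3 \right)} \right)} \right)}}{-15335} = - \frac{16}{-15335} = \left(-16\right) \left(- \frac{1}{15335}\right) = \frac{16}{15335}$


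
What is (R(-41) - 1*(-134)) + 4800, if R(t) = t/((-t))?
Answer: 4933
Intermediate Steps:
R(t) = -1 (R(t) = t*(-1/t) = -1)
(R(-41) - 1*(-134)) + 4800 = (-1 - 1*(-134)) + 4800 = (-1 + 134) + 4800 = 133 + 4800 = 4933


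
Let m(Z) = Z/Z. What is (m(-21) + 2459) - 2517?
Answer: -57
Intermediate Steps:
m(Z) = 1
(m(-21) + 2459) - 2517 = (1 + 2459) - 2517 = 2460 - 2517 = -57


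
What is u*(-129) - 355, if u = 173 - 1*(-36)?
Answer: -27316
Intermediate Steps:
u = 209 (u = 173 + 36 = 209)
u*(-129) - 355 = 209*(-129) - 355 = -26961 - 355 = -27316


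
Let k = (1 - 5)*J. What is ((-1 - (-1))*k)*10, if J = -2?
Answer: 0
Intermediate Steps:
k = 8 (k = (1 - 5)*(-2) = -4*(-2) = 8)
((-1 - (-1))*k)*10 = ((-1 - (-1))*8)*10 = ((-1 - 1*(-1))*8)*10 = ((-1 + 1)*8)*10 = (0*8)*10 = 0*10 = 0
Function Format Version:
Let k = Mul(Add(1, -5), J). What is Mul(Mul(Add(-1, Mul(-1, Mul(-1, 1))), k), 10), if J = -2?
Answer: 0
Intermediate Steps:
k = 8 (k = Mul(Add(1, -5), -2) = Mul(-4, -2) = 8)
Mul(Mul(Add(-1, Mul(-1, Mul(-1, 1))), k), 10) = Mul(Mul(Add(-1, Mul(-1, Mul(-1, 1))), 8), 10) = Mul(Mul(Add(-1, Mul(-1, -1)), 8), 10) = Mul(Mul(Add(-1, 1), 8), 10) = Mul(Mul(0, 8), 10) = Mul(0, 10) = 0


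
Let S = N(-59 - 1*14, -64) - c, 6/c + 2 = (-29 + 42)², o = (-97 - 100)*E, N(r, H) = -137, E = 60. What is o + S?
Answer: -1996825/167 ≈ -11957.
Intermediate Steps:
o = -11820 (o = (-97 - 100)*60 = -197*60 = -11820)
c = 6/167 (c = 6/(-2 + (-29 + 42)²) = 6/(-2 + 13²) = 6/(-2 + 169) = 6/167 ≈ 0.035928)
S = -22885/167 (S = -137 - 1*6/167 = -137 - 6/167 = -22885/167 ≈ -137.04)
o + S = -11820 - 22885/167 = -1996825/167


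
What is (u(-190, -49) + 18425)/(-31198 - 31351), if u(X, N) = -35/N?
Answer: -128980/437843 ≈ -0.29458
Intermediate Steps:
(u(-190, -49) + 18425)/(-31198 - 31351) = (-35/(-49) + 18425)/(-31198 - 31351) = (-35*(-1/49) + 18425)/(-62549) = (5/7 + 18425)*(-1/62549) = (128980/7)*(-1/62549) = -128980/437843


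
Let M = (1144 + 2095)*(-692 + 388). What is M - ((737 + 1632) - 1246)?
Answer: -985779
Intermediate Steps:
M = -984656 (M = 3239*(-304) = -984656)
M - ((737 + 1632) - 1246) = -984656 - ((737 + 1632) - 1246) = -984656 - (2369 - 1246) = -984656 - 1*1123 = -984656 - 1123 = -985779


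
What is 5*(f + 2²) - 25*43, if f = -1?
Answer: -1060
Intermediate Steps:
5*(f + 2²) - 25*43 = 5*(-1 + 2²) - 25*43 = 5*(-1 + 4) - 1075 = 5*3 - 1075 = 15 - 1075 = -1060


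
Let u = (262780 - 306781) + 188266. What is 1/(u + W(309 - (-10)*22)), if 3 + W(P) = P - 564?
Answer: 1/144227 ≈ 6.9335e-6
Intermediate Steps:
u = 144265 (u = -44001 + 188266 = 144265)
W(P) = -567 + P (W(P) = -3 + (P - 564) = -3 + (-564 + P) = -567 + P)
1/(u + W(309 - (-10)*22)) = 1/(144265 + (-567 + (309 - (-10)*22))) = 1/(144265 + (-567 + (309 - 1*(-220)))) = 1/(144265 + (-567 + (309 + 220))) = 1/(144265 + (-567 + 529)) = 1/(144265 - 38) = 1/144227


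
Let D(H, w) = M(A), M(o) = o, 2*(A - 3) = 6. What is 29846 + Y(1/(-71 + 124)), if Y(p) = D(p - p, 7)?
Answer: 29852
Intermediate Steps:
A = 6 (A = 3 + (½)*6 = 3 + 3 = 6)
D(H, w) = 6
Y(p) = 6
29846 + Y(1/(-71 + 124)) = 29846 + 6 = 29852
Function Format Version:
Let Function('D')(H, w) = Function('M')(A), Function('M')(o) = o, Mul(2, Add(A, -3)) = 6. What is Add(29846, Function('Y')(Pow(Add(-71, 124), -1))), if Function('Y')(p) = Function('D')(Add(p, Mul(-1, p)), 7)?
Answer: 29852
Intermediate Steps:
A = 6 (A = Add(3, Mul(Rational(1, 2), 6)) = Add(3, 3) = 6)
Function('D')(H, w) = 6
Function('Y')(p) = 6
Add(29846, Function('Y')(Pow(Add(-71, 124), -1))) = Add(29846, 6) = 29852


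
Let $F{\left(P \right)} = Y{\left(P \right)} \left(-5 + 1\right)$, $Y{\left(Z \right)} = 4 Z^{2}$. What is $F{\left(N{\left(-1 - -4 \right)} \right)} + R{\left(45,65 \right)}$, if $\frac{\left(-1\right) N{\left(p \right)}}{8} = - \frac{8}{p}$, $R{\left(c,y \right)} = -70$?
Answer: $- \frac{66166}{9} \approx -7351.8$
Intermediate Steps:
$N{\left(p \right)} = \frac{64}{p}$ ($N{\left(p \right)} = - 8 \left(- \frac{8}{p}\right) = \frac{64}{p}$)
$F{\left(P \right)} = - 16 P^{2}$ ($F{\left(P \right)} = 4 P^{2} \left(-5 + 1\right) = 4 P^{2} \left(-4\right) = - 16 P^{2}$)
$F{\left(N{\left(-1 - -4 \right)} \right)} + R{\left(45,65 \right)} = - 16 \left(\frac{64}{-1 - -4}\right)^{2} - 70 = - 16 \left(\frac{64}{-1 + 4}\right)^{2} - 70 = - 16 \left(\frac{64}{3}\right)^{2} - 70 = \left(-16\right) \frac{4096}{9} - 70 = - \frac{65536}{9} - 70 = - \frac{66166}{9}$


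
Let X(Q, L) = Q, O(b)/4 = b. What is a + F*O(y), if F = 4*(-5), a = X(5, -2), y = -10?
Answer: 805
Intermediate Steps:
O(b) = 4*b
a = 5
F = -20
a + F*O(y) = 5 - 80*(-10) = 5 - 20*(-40) = 5 + 800 = 805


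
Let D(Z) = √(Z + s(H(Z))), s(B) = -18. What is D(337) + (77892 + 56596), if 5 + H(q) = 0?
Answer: 134488 + √319 ≈ 1.3451e+5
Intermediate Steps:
H(q) = -5 (H(q) = -5 + 0 = -5)
D(Z) = √(-18 + Z) (D(Z) = √(Z - 18) = √(-18 + Z))
D(337) + (77892 + 56596) = √(-18 + 337) + (77892 + 56596) = √319 + 134488 = 134488 + √319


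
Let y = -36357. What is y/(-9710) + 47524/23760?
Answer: 33132509/5767740 ≈ 5.7445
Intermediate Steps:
y/(-9710) + 47524/23760 = -36357/(-9710) + 47524/23760 = -36357*(-1/9710) + 47524*(1/23760) = 36357/9710 + 11881/5940 = 33132509/5767740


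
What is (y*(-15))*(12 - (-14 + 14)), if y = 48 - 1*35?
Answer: -2340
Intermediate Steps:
y = 13 (y = 48 - 35 = 13)
(y*(-15))*(12 - (-14 + 14)) = (13*(-15))*(12 - (-14 + 14)) = -195*(12 - 1*0) = -195*(12 + 0) = -195*12 = -2340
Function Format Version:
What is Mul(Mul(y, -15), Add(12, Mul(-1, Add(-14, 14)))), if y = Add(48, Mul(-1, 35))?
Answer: -2340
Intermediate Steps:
y = 13 (y = Add(48, -35) = 13)
Mul(Mul(y, -15), Add(12, Mul(-1, Add(-14, 14)))) = Mul(Mul(13, -15), Add(12, Mul(-1, Add(-14, 14)))) = Mul(-195, Add(12, Mul(-1, 0))) = Mul(-195, Add(12, 0)) = Mul(-195, 12) = -2340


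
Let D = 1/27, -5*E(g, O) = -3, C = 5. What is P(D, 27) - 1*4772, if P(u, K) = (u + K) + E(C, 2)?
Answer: -640489/135 ≈ -4744.4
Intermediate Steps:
E(g, O) = ⅗ (E(g, O) = -⅕*(-3) = ⅗)
D = 1/27 ≈ 0.037037
P(u, K) = ⅗ + K + u (P(u, K) = (u + K) + ⅗ = (K + u) + ⅗ = ⅗ + K + u)
P(D, 27) - 1*4772 = (⅗ + 27 + 1/27) - 1*4772 = 3731/135 - 4772 = -640489/135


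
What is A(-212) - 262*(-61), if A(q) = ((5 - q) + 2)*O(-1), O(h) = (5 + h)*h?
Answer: 15106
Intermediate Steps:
O(h) = h*(5 + h)
A(q) = -28 + 4*q (A(q) = ((5 - q) + 2)*(-(5 - 1)) = (7 - q)*(-1*4) = (7 - q)*(-4) = -28 + 4*q)
A(-212) - 262*(-61) = (-28 + 4*(-212)) - 262*(-61) = (-28 - 848) - 1*(-15982) = -876 + 15982 = 15106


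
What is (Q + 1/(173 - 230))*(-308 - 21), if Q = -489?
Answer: 9170546/57 ≈ 1.6089e+5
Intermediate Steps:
(Q + 1/(173 - 230))*(-308 - 21) = (-489 + 1/(173 - 230))*(-308 - 21) = (-489 + 1/(-57))*(-329) = (-489 - 1/57)*(-329) = -27874/57*(-329) = 9170546/57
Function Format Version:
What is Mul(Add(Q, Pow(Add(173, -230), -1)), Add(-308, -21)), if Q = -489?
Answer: Rational(9170546, 57) ≈ 1.6089e+5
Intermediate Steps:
Mul(Add(Q, Pow(Add(173, -230), -1)), Add(-308, -21)) = Mul(Add(-489, Pow(Add(173, -230), -1)), Add(-308, -21)) = Mul(Add(-489, Pow(-57, -1)), -329) = Mul(Add(-489, Rational(-1, 57)), -329) = Mul(Rational(-27874, 57), -329) = Rational(9170546, 57)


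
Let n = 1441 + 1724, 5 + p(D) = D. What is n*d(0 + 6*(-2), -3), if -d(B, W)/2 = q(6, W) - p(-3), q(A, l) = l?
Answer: -31650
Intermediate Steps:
p(D) = -5 + D
n = 3165
d(B, W) = -16 - 2*W (d(B, W) = -2*(W - (-5 - 3)) = -2*(W - 1*(-8)) = -2*(W + 8) = -2*(8 + W) = -16 - 2*W)
n*d(0 + 6*(-2), -3) = 3165*(-16 - 2*(-3)) = 3165*(-16 + 6) = 3165*(-10) = -31650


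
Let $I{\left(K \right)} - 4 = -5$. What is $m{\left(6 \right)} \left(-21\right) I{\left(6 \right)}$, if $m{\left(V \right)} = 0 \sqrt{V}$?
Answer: $0$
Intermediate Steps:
$I{\left(K \right)} = -1$ ($I{\left(K \right)} = 4 - 5 = -1$)
$m{\left(V \right)} = 0$
$m{\left(6 \right)} \left(-21\right) I{\left(6 \right)} = 0 \left(-21\right) \left(-1\right) = 0 \left(-1\right) = 0$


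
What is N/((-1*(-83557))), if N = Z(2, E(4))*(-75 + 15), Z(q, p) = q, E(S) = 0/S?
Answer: -120/83557 ≈ -0.0014361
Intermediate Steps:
E(S) = 0
N = -120 (N = 2*(-75 + 15) = 2*(-60) = -120)
N/((-1*(-83557))) = -120/((-1*(-83557))) = -120/83557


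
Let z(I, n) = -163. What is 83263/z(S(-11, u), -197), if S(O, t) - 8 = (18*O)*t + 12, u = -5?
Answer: -83263/163 ≈ -510.82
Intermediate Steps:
S(O, t) = 20 + 18*O*t (S(O, t) = 8 + ((18*O)*t + 12) = 8 + (18*O*t + 12) = 8 + (12 + 18*O*t) = 20 + 18*O*t)
83263/z(S(-11, u), -197) = 83263/(-163) = 83263*(-1/163) = -83263/163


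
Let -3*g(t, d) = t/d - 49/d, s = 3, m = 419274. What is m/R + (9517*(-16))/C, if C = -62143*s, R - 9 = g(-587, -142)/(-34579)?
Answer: 191906548482537178/4119351403323 ≈ 46587.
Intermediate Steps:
g(t, d) = 49/(3*d) - t/(3*d) (g(t, d) = -(t/d - 49/d)/3 = -(-49/d + t/d)/3 = 49/(3*d) - t/(3*d))
R = 22096087/2455109 (R = 9 + ((⅓)*(49 - 1*(-587))/(-142))/(-34579) = 9 + ((⅓)*(-1/142)*(49 + 587))*(-1/34579) = 9 + ((⅓)*(-1/142)*636)*(-1/34579) = 9 - 106/71*(-1/34579) = 9 + 106/2455109 = 22096087/2455109 ≈ 9.0000)
C = -186429 (C = -62143*3 = -186429)
m/R + (9517*(-16))/C = 419274/(22096087/2455109) + (9517*(-16))/(-186429) = 419274*(2455109/22096087) - 152272*(-1/186429) = 1029363370866/22096087 + 152272/186429 = 191906548482537178/4119351403323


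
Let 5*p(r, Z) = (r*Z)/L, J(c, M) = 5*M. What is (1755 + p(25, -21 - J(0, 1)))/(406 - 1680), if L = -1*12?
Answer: -815/588 ≈ -1.3861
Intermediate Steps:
L = -12
p(r, Z) = -Z*r/60 (p(r, Z) = ((r*Z)/(-12))/5 = ((Z*r)*(-1/12))/5 = (-Z*r/12)/5 = -Z*r/60)
(1755 + p(25, -21 - J(0, 1)))/(406 - 1680) = (1755 - 1/60*(-21 - 5)*25)/(406 - 1680) = (1755 - 1/60*(-21 - 1*5)*25)/(-1274) = (1755 - 1/60*(-21 - 5)*25)*(-1/1274) = (1755 - 1/60*(-26)*25)*(-1/1274) = (1755 + 65/6)*(-1/1274) = (10595/6)*(-1/1274) = -815/588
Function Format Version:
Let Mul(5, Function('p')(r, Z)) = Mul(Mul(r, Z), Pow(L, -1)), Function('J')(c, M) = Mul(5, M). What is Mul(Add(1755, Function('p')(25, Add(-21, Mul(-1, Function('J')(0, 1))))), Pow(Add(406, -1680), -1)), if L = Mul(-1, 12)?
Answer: Rational(-815, 588) ≈ -1.3861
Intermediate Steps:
L = -12
Function('p')(r, Z) = Mul(Rational(-1, 60), Z, r) (Function('p')(r, Z) = Mul(Rational(1, 5), Mul(Mul(r, Z), Pow(-12, -1))) = Mul(Rational(1, 5), Mul(Mul(Z, r), Rational(-1, 12))) = Mul(Rational(1, 5), Mul(Rational(-1, 12), Z, r)) = Mul(Rational(-1, 60), Z, r))
Mul(Add(1755, Function('p')(25, Add(-21, Mul(-1, Function('J')(0, 1))))), Pow(Add(406, -1680), -1)) = Mul(Add(1755, Mul(Rational(-1, 60), Add(-21, Mul(-1, Mul(5, 1))), 25)), Pow(Add(406, -1680), -1)) = Mul(Add(1755, Mul(Rational(-1, 60), Add(-21, Mul(-1, 5)), 25)), Pow(-1274, -1)) = Mul(Add(1755, Mul(Rational(-1, 60), Add(-21, -5), 25)), Rational(-1, 1274)) = Mul(Add(1755, Mul(Rational(-1, 60), -26, 25)), Rational(-1, 1274)) = Mul(Add(1755, Rational(65, 6)), Rational(-1, 1274)) = Mul(Rational(10595, 6), Rational(-1, 1274)) = Rational(-815, 588)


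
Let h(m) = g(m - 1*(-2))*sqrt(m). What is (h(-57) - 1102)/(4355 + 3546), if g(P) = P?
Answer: -1102/7901 - 55*I*sqrt(57)/7901 ≈ -0.13948 - 0.052556*I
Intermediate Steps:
h(m) = sqrt(m)*(2 + m) (h(m) = (m - 1*(-2))*sqrt(m) = (m + 2)*sqrt(m) = (2 + m)*sqrt(m) = sqrt(m)*(2 + m))
(h(-57) - 1102)/(4355 + 3546) = (sqrt(-57)*(2 - 57) - 1102)/(4355 + 3546) = ((I*sqrt(57))*(-55) - 1102)/7901 = (-55*I*sqrt(57) - 1102)*(1/7901) = (-1102 - 55*I*sqrt(57))*(1/7901) = -1102/7901 - 55*I*sqrt(57)/7901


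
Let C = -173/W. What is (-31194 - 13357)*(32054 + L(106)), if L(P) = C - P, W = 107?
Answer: -152287034913/107 ≈ -1.4232e+9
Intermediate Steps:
C = -173/107 ≈ -1.6168
L(P) = -173/107 - P
(-31194 - 13357)*(32054 + L(106)) = (-31194 - 13357)*(32054 + (-173/107 - 1*106)) = -44551*(32054 + (-173/107 - 106)) = -44551*(32054 - 11515/107) = -44551*3418263/107 = -152287034913/107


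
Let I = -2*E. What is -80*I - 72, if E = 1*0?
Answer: -72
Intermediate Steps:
E = 0
I = 0 (I = -2*0 = 0)
-80*I - 72 = -80*0 - 72 = 0 - 72 = -72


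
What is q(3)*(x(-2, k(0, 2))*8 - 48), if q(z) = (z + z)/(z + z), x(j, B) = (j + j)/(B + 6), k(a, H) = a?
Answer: -160/3 ≈ -53.333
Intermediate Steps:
x(j, B) = 2*j/(6 + B) (x(j, B) = (2*j)/(6 + B) = 2*j/(6 + B))
q(z) = 1 (q(z) = (2*z)/((2*z)) = (2*z)*(1/(2*z)) = 1)
q(3)*(x(-2, k(0, 2))*8 - 48) = 1*((2*(-2)/(6 + 0))*8 - 48) = 1*((2*(-2)/6)*8 - 48) = 1*((2*(-2)*(⅙))*8 - 48) = 1*(-⅔*8 - 48) = 1*(-16/3 - 48) = 1*(-160/3) = -160/3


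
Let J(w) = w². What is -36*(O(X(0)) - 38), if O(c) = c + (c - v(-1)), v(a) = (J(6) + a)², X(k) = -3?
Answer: 45684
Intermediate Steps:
v(a) = (36 + a)² (v(a) = (6² + a)² = (36 + a)²)
O(c) = -1225 + 2*c (O(c) = c + (c - (36 - 1)²) = c + (c - 1*35²) = c + (c - 1*1225) = c + (c - 1225) = c + (-1225 + c) = -1225 + 2*c)
-36*(O(X(0)) - 38) = -36*((-1225 + 2*(-3)) - 38) = -36*((-1225 - 6) - 38) = -36*(-1231 - 38) = -36*(-1269) = 45684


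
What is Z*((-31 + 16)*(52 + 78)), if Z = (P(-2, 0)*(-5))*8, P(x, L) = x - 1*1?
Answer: -234000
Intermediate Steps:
P(x, L) = -1 + x (P(x, L) = x - 1 = -1 + x)
Z = 120 (Z = ((-1 - 2)*(-5))*8 = -3*(-5)*8 = 15*8 = 120)
Z*((-31 + 16)*(52 + 78)) = 120*((-31 + 16)*(52 + 78)) = 120*(-15*130) = 120*(-1950) = -234000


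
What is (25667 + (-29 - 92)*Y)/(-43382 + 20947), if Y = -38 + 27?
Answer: -26998/22435 ≈ -1.2034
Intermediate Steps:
Y = -11
(25667 + (-29 - 92)*Y)/(-43382 + 20947) = (25667 + (-29 - 92)*(-11))/(-43382 + 20947) = (25667 - 121*(-11))/(-22435) = (25667 + 1331)*(-1/22435) = 26998*(-1/22435) = -26998/22435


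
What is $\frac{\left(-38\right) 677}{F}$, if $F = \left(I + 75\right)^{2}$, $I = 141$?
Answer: $- \frac{12863}{23328} \approx -0.5514$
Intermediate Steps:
$F = 46656$ ($F = \left(141 + 75\right)^{2} = 216^{2} = 46656$)
$\frac{\left(-38\right) 677}{F} = \frac{\left(-38\right) 677}{46656} = \left(-25726\right) \frac{1}{46656} = - \frac{12863}{23328}$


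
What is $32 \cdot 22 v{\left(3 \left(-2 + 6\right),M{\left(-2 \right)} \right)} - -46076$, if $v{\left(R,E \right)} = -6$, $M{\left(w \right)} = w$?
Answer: $41852$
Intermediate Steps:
$32 \cdot 22 v{\left(3 \left(-2 + 6\right),M{\left(-2 \right)} \right)} - -46076 = 32 \cdot 22 \left(-6\right) - -46076 = 704 \left(-6\right) + 46076 = -4224 + 46076 = 41852$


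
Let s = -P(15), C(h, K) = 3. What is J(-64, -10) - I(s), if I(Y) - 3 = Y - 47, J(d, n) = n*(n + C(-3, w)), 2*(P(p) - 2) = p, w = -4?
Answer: 247/2 ≈ 123.50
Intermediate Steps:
P(p) = 2 + p/2
J(d, n) = n*(3 + n) (J(d, n) = n*(n + 3) = n*(3 + n))
s = -19/2 (s = -(2 + (1/2)*15) = -(2 + 15/2) = -1*19/2 = -19/2 ≈ -9.5000)
I(Y) = -44 + Y (I(Y) = 3 + (Y - 47) = 3 + (-47 + Y) = -44 + Y)
J(-64, -10) - I(s) = -10*(3 - 10) - (-44 - 19/2) = -10*(-7) - 1*(-107/2) = 70 + 107/2 = 247/2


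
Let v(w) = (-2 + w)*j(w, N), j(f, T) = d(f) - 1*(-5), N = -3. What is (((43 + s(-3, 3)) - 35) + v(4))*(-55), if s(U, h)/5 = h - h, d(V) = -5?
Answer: -440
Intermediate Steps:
s(U, h) = 0 (s(U, h) = 5*(h - h) = 5*0 = 0)
j(f, T) = 0 (j(f, T) = -5 - 1*(-5) = -5 + 5 = 0)
v(w) = 0 (v(w) = (-2 + w)*0 = 0)
(((43 + s(-3, 3)) - 35) + v(4))*(-55) = (((43 + 0) - 35) + 0)*(-55) = ((43 - 35) + 0)*(-55) = (8 + 0)*(-55) = 8*(-55) = -440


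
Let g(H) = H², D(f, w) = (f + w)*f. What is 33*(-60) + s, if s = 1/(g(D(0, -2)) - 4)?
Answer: -7921/4 ≈ -1980.3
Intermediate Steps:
D(f, w) = f*(f + w)
s = -¼ (s = 1/((0*(0 - 2))² - 4) = 1/((0*(-2))² - 4) = 1/(0² - 4) = 1/(0 - 4) = 1/(-4) = -¼ ≈ -0.25000)
33*(-60) + s = 33*(-60) - ¼ = -1980 - ¼ = -7921/4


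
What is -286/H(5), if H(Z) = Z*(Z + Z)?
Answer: -143/25 ≈ -5.7200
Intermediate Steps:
H(Z) = 2*Z² (H(Z) = Z*(2*Z) = 2*Z²)
-286/H(5) = -286/(2*5²) = -286/(2*25) = -286/50 = -286*1/50 = -143/25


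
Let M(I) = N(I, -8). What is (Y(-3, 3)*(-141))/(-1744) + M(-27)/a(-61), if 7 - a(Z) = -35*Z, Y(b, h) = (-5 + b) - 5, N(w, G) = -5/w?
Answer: -411428/391419 ≈ -1.0511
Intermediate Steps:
Y(b, h) = -10 + b
M(I) = -5/I
a(Z) = 7 + 35*Z (a(Z) = 7 - (-35)*Z = 7 + 35*Z)
(Y(-3, 3)*(-141))/(-1744) + M(-27)/a(-61) = ((-10 - 3)*(-141))/(-1744) + (-5/(-27))/(7 + 35*(-61)) = -13*(-141)*(-1/1744) + (-5*(-1/27))/(7 - 2135) = 1833*(-1/1744) + (5/27)/(-2128) = -1833/1744 + (5/27)*(-1/2128) = -1833/1744 - 5/57456 = -411428/391419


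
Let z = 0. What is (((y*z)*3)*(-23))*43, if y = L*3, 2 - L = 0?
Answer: 0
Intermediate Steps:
L = 2 (L = 2 - 1*0 = 2 + 0 = 2)
y = 6 (y = 2*3 = 6)
(((y*z)*3)*(-23))*43 = (((6*0)*3)*(-23))*43 = ((0*3)*(-23))*43 = (0*(-23))*43 = 0*43 = 0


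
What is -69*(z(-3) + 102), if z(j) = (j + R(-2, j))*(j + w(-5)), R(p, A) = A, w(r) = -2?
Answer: -9108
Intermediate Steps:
z(j) = 2*j*(-2 + j) (z(j) = (j + j)*(j - 2) = (2*j)*(-2 + j) = 2*j*(-2 + j))
-69*(z(-3) + 102) = -69*(2*(-3)*(-2 - 3) + 102) = -69*(2*(-3)*(-5) + 102) = -69*(30 + 102) = -69*132 = -9108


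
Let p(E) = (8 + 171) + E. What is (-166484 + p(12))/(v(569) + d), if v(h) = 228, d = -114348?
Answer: 18477/12680 ≈ 1.4572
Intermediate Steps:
p(E) = 179 + E
(-166484 + p(12))/(v(569) + d) = (-166484 + (179 + 12))/(228 - 114348) = (-166484 + 191)/(-114120) = -166293*(-1/114120) = 18477/12680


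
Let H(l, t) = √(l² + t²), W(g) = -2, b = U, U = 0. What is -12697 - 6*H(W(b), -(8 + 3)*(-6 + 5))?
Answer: -12697 - 30*√5 ≈ -12764.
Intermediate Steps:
b = 0
-12697 - 6*H(W(b), -(8 + 3)*(-6 + 5)) = -12697 - 6*√((-2)² + (-(8 + 3)*(-6 + 5))²) = -12697 - 6*√(4 + (-11*(-1))²) = -12697 - 6*√(4 + (-1*(-11))²) = -12697 - 6*√(4 + 11²) = -12697 - 6*√(4 + 121) = -12697 - 30*√5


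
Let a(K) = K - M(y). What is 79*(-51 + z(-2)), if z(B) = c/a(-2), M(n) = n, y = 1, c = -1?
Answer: -12008/3 ≈ -4002.7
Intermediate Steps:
a(K) = -1 + K (a(K) = K - 1*1 = K - 1 = -1 + K)
z(B) = ⅓ (z(B) = -1/(-1 - 2) = -1/(-3) = -1*(-⅓) = ⅓)
79*(-51 + z(-2)) = 79*(-51 + ⅓) = 79*(-152/3) = -12008/3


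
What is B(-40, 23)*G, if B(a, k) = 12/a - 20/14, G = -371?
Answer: 6413/10 ≈ 641.30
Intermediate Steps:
B(a, k) = -10/7 + 12/a (B(a, k) = 12/a - 20*1/14 = 12/a - 10/7 = -10/7 + 12/a)
B(-40, 23)*G = (-10/7 + 12/(-40))*(-371) = (-10/7 + 12*(-1/40))*(-371) = (-10/7 - 3/10)*(-371) = -121/70*(-371) = 6413/10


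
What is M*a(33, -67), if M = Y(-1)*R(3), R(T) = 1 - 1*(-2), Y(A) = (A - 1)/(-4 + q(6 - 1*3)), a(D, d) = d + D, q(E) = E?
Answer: -204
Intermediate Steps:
a(D, d) = D + d
Y(A) = 1 - A (Y(A) = (A - 1)/(-4 + (6 - 1*3)) = (-1 + A)/(-4 + (6 - 3)) = (-1 + A)/(-4 + 3) = (-1 + A)/(-1) = (-1 + A)*(-1) = 1 - A)
R(T) = 3 (R(T) = 1 + 2 = 3)
M = 6 (M = (1 - 1*(-1))*3 = (1 + 1)*3 = 2*3 = 6)
M*a(33, -67) = 6*(33 - 67) = 6*(-34) = -204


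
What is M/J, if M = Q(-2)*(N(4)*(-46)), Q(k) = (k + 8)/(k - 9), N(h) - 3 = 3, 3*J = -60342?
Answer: -828/110627 ≈ -0.0074846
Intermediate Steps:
J = -20114 (J = (⅓)*(-60342) = -20114)
N(h) = 6 (N(h) = 3 + 3 = 6)
Q(k) = (8 + k)/(-9 + k)
M = 1656/11 (M = ((8 - 2)/(-9 - 2))*(6*(-46)) = (6/(-11))*(-276) = -1/11*6*(-276) = -6/11*(-276) = 1656/11 ≈ 150.55)
M/J = (1656/11)/(-20114) = (1656/11)*(-1/20114) = -828/110627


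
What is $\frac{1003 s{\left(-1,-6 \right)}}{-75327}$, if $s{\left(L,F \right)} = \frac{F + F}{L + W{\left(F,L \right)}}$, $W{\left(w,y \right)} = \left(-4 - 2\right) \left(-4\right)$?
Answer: $\frac{236}{33971} \approx 0.0069471$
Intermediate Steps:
$W{\left(w,y \right)} = 24$ ($W{\left(w,y \right)} = \left(-4 - 2\right) \left(-4\right) = \left(-6\right) \left(-4\right) = 24$)
$s{\left(L,F \right)} = \frac{2 F}{24 + L}$ ($s{\left(L,F \right)} = \frac{F + F}{L + 24} = \frac{2 F}{24 + L}$)
$\frac{1003 s{\left(-1,-6 \right)}}{-75327} = \frac{1003 \cdot 2 \left(-6\right) \frac{1}{24 - 1}}{-75327} = 1003 \cdot 2 \left(-6\right) \frac{1}{23} \left(- \frac{1}{75327}\right) = 1003 \left(- \frac{12}{23}\right) \left(- \frac{1}{75327}\right) = \left(- \frac{12036}{23}\right) \left(- \frac{1}{75327}\right) = \frac{236}{33971}$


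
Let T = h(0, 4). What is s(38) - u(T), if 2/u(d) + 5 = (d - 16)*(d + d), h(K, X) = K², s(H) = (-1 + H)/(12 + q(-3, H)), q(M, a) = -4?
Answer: 201/40 ≈ 5.0250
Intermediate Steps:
s(H) = -⅛ + H/8 (s(H) = (-1 + H)/(12 - 4) = (-1 + H)/8 = (-1 + H)*(⅛) = -⅛ + H/8)
T = 0 (T = 0² = 0)
u(d) = 2/(-5 + 2*d*(-16 + d)) (u(d) = 2/(-5 + (d - 16)*(d + d)) = 2/(-5 + (-16 + d)*(2*d)) = 2/(-5 + 2*d*(-16 + d)))
s(38) - u(T) = (-⅛ + (⅛)*38) - 2/(-5 - 32*0 + 2*0²) = (-⅛ + 19/4) - 2/(-5 + 0 + 2*0) = 37/8 - 2/(-5 + 0 + 0) = 37/8 - 2/(-5) = 37/8 - 2*(-1)/5 = 37/8 - 1*(-⅖) = 37/8 + ⅖ = 201/40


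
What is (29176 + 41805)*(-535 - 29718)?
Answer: -2147388193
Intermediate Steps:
(29176 + 41805)*(-535 - 29718) = 70981*(-30253) = -2147388193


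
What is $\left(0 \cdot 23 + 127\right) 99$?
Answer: $12573$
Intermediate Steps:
$\left(0 \cdot 23 + 127\right) 99 = \left(0 + 127\right) 99 = 127 \cdot 99 = 12573$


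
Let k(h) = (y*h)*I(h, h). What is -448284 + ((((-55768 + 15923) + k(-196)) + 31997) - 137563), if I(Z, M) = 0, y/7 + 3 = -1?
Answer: -593695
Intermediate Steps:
y = -28 (y = -21 + 7*(-1) = -21 - 7 = -28)
k(h) = 0 (k(h) = -28*h*0 = 0)
-448284 + ((((-55768 + 15923) + k(-196)) + 31997) - 137563) = -448284 + ((((-55768 + 15923) + 0) + 31997) - 137563) = -448284 + (((-39845 + 0) + 31997) - 137563) = -448284 + ((-39845 + 31997) - 137563) = -448284 + (-7848 - 137563) = -448284 - 145411 = -593695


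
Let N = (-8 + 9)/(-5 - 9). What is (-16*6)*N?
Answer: 48/7 ≈ 6.8571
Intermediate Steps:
N = -1/14 (N = 1/(-14) = 1*(-1/14) = -1/14 ≈ -0.071429)
(-16*6)*N = -16*6*(-1/14) = -96*(-1/14) = 48/7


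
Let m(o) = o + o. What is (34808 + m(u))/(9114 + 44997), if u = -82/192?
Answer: 98279/152784 ≈ 0.64325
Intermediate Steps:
u = -41/96 (u = -82*1/192 = -41/96 ≈ -0.42708)
m(o) = 2*o
(34808 + m(u))/(9114 + 44997) = (34808 + 2*(-41/96))/(9114 + 44997) = (34808 - 41/48)/54111 = (1670743/48)*(1/54111) = 98279/152784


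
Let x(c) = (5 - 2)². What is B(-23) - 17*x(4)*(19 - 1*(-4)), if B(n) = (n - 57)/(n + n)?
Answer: -80897/23 ≈ -3517.3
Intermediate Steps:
x(c) = 9 (x(c) = 3² = 9)
B(n) = (-57 + n)/(2*n) (B(n) = (-57 + n)/((2*n)) = (-57 + n)*(1/(2*n)) = (-57 + n)/(2*n))
B(-23) - 17*x(4)*(19 - 1*(-4)) = (½)*(-57 - 23)/(-23) - 17*9*(19 - 1*(-4)) = (½)*(-1/23)*(-80) - 153*(19 + 4) = 40/23 - 153*23 = 40/23 - 1*3519 = 40/23 - 3519 = -80897/23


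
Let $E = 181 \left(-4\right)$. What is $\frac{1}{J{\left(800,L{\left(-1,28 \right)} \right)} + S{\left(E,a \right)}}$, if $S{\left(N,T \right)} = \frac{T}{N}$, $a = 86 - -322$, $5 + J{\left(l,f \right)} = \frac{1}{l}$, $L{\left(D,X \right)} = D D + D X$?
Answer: $- \frac{144800}{805419} \approx -0.17978$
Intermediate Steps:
$L{\left(D,X \right)} = D^{2} + D X$
$E = -724$
$J{\left(l,f \right)} = -5 + \frac{1}{l}$
$a = 408$ ($a = 86 + 322 = 408$)
$\frac{1}{J{\left(800,L{\left(-1,28 \right)} \right)} + S{\left(E,a \right)}} = \frac{1}{\left(-5 + \frac{1}{800}\right) + \frac{408}{-724}} = \frac{1}{\left(-5 + \frac{1}{800}\right) + 408 \left(- \frac{1}{724}\right)} = \frac{1}{- \frac{3999}{800} - \frac{102}{181}} = \frac{1}{- \frac{805419}{144800}} = - \frac{144800}{805419}$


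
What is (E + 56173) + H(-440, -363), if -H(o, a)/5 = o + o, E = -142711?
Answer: -82138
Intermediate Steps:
H(o, a) = -10*o (H(o, a) = -5*(o + o) = -10*o)
(E + 56173) + H(-440, -363) = (-142711 + 56173) - 10*(-440) = -86538 + 4400 = -82138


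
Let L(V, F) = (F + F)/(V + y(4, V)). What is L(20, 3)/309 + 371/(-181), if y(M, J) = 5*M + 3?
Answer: -1642797/801649 ≈ -2.0493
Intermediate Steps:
y(M, J) = 3 + 5*M
L(V, F) = 2*F/(23 + V) (L(V, F) = (F + F)/(V + (3 + 5*4)) = (2*F)/(V + (3 + 20)) = (2*F)/(V + 23) = (2*F)/(23 + V) = 2*F/(23 + V))
L(20, 3)/309 + 371/(-181) = (2*3/(23 + 20))/309 + 371/(-181) = (2*3/43)*(1/309) + 371*(-1/181) = (2*3*(1/43))*(1/309) - 371/181 = (6/43)*(1/309) - 371/181 = 2/4429 - 371/181 = -1642797/801649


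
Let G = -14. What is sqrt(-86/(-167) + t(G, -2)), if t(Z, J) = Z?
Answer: 2*I*sqrt(94021)/167 ≈ 3.6722*I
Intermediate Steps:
sqrt(-86/(-167) + t(G, -2)) = sqrt(-86/(-167) - 14) = sqrt(-86*(-1/167) - 14) = sqrt(86/167 - 14) = sqrt(-2252/167) = 2*I*sqrt(94021)/167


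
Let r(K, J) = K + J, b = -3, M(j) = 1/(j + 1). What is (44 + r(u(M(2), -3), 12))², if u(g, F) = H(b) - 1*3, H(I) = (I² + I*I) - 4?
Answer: 4489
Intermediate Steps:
M(j) = 1/(1 + j)
H(I) = -4 + 2*I² (H(I) = (I² + I²) - 4 = 2*I² - 4 = -4 + 2*I²)
u(g, F) = 11 (u(g, F) = (-4 + 2*(-3)²) - 1*3 = (-4 + 2*9) - 3 = (-4 + 18) - 3 = 14 - 3 = 11)
r(K, J) = J + K
(44 + r(u(M(2), -3), 12))² = (44 + (12 + 11))² = (44 + 23)² = 67² = 4489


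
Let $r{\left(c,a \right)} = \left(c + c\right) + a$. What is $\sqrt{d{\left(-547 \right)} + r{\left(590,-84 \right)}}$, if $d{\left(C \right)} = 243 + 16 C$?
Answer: $i \sqrt{7413} \approx 86.099 i$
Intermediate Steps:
$r{\left(c,a \right)} = a + 2 c$ ($r{\left(c,a \right)} = 2 c + a = a + 2 c$)
$\sqrt{d{\left(-547 \right)} + r{\left(590,-84 \right)}} = \sqrt{\left(243 + 16 \left(-547\right)\right) + \left(-84 + 2 \cdot 590\right)} = \sqrt{\left(243 - 8752\right) + \left(-84 + 1180\right)} = \sqrt{-8509 + 1096} = \sqrt{-7413} = i \sqrt{7413}$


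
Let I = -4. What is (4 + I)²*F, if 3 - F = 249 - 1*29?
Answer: 0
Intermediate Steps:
F = -217 (F = 3 - (249 - 1*29) = 3 - (249 - 29) = 3 - 1*220 = 3 - 220 = -217)
(4 + I)²*F = (4 - 4)²*(-217) = 0²*(-217) = 0*(-217) = 0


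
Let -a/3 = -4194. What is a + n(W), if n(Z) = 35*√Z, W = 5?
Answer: 12582 + 35*√5 ≈ 12660.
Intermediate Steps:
a = 12582 (a = -3*(-4194) = 12582)
a + n(W) = 12582 + 35*√5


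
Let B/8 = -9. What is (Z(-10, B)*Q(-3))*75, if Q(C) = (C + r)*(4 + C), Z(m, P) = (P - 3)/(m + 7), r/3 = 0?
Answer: -5625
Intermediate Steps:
r = 0 (r = 3*0 = 0)
B = -72 (B = 8*(-9) = -72)
Z(m, P) = (-3 + P)/(7 + m)
Q(C) = C*(4 + C) (Q(C) = (C + 0)*(4 + C) = C*(4 + C))
(Z(-10, B)*Q(-3))*75 = (((-3 - 72)/(7 - 10))*(-3*(4 - 3)))*75 = ((-75/(-3))*(-3*1))*75 = (-⅓*(-75)*(-3))*75 = (25*(-3))*75 = -75*75 = -5625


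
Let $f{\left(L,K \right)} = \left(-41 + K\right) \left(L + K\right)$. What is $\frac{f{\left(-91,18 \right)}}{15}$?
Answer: $\frac{1679}{15} \approx 111.93$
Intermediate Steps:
$f{\left(L,K \right)} = \left(-41 + K\right) \left(K + L\right)$
$\frac{f{\left(-91,18 \right)}}{15} = \frac{18^{2} - 738 - -3731 + 18 \left(-91\right)}{15} = \left(324 - 738 + 3731 - 1638\right) \frac{1}{15} = 1679 \cdot \frac{1}{15} = \frac{1679}{15}$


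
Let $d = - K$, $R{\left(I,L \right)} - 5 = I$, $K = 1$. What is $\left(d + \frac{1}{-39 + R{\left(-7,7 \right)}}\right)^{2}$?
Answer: $\frac{1764}{1681} \approx 1.0494$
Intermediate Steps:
$R{\left(I,L \right)} = 5 + I$
$d = -1$ ($d = \left(-1\right) 1 = -1$)
$\left(d + \frac{1}{-39 + R{\left(-7,7 \right)}}\right)^{2} = \left(-1 + \frac{1}{-39 + \left(5 - 7\right)}\right)^{2} = \left(-1 + \frac{1}{-39 - 2}\right)^{2} = \left(-1 + \frac{1}{-41}\right)^{2} = \left(-1 - \frac{1}{41}\right)^{2} = \left(- \frac{42}{41}\right)^{2} = \frac{1764}{1681}$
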